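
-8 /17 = -0.47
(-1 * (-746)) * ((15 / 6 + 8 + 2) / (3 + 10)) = 9325 / 13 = 717.31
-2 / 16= -1 / 8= -0.12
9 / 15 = 3 / 5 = 0.60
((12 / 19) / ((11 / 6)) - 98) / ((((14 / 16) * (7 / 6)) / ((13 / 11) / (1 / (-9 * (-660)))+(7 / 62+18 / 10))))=-213256056624 / 317471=-671733.97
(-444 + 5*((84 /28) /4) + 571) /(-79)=-1.66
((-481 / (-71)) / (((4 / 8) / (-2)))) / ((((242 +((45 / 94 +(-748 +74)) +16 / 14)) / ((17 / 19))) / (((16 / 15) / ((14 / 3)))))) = 24596416 / 1910109805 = 0.01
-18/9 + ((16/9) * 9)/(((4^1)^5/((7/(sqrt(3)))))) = -2 + 7 * sqrt(3)/192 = -1.94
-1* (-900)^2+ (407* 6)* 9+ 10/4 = -1576039/2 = -788019.50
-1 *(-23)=23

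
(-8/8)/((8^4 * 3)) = -1/12288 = -0.00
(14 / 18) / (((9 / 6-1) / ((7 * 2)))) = 196 / 9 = 21.78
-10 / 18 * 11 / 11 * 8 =-4.44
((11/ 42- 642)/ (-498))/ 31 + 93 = 60327781/ 648396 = 93.04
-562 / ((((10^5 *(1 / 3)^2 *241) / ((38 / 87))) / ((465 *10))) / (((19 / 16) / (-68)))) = 28302039 / 3802016000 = 0.01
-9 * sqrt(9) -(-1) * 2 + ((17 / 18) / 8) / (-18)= -64817 / 2592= -25.01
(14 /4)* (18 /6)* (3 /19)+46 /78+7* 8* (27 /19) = 121267 /1482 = 81.83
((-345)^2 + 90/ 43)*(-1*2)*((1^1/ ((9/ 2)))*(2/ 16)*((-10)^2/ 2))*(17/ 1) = -241691125/ 43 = -5620723.84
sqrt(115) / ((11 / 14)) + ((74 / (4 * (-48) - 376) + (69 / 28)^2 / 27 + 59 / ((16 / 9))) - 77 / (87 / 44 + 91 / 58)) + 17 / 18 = 14183448199 / 1133458200 + 14 * sqrt(115) / 11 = 26.16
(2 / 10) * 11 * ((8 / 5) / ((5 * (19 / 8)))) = 704 / 2375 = 0.30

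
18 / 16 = 9 / 8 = 1.12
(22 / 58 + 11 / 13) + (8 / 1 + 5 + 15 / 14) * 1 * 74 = 2751187 / 2639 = 1042.51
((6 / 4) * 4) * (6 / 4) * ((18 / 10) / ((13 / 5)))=81 / 13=6.23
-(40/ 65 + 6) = -86/ 13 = -6.62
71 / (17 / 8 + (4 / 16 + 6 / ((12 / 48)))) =568 / 211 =2.69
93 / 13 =7.15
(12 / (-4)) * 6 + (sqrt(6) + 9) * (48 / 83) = -1062 / 83 + 48 * sqrt(6) / 83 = -11.38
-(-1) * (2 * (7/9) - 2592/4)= -5818/9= -646.44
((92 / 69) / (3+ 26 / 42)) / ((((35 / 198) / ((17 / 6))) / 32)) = 17952 / 95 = 188.97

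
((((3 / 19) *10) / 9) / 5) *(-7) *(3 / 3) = -14 / 57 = -0.25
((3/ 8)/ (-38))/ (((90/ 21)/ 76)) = -7/ 40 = -0.18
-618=-618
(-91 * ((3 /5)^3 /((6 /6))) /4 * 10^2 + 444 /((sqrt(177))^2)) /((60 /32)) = -1153784 /4425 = -260.74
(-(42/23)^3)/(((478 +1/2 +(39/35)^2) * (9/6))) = -40336800/4766896763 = -0.01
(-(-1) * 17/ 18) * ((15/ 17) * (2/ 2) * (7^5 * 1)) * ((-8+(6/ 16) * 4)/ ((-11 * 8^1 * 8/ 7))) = 7647185/ 8448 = 905.21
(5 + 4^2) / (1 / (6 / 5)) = 126 / 5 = 25.20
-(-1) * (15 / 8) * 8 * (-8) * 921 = -110520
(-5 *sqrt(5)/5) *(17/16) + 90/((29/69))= 211.76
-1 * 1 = -1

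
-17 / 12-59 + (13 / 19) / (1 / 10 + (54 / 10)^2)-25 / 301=-867427375 / 14343252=-60.48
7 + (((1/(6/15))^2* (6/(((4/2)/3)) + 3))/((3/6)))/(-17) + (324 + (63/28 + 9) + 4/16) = 11345/34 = 333.68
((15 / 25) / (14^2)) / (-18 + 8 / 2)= -3 / 13720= -0.00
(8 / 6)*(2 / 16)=1 / 6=0.17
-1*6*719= -4314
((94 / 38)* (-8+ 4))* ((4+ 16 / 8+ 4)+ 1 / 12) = -5687 / 57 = -99.77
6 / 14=0.43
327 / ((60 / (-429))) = -46761 / 20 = -2338.05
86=86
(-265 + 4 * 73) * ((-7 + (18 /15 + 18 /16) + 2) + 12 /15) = -405 /8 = -50.62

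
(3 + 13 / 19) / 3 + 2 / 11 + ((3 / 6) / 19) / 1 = 1.44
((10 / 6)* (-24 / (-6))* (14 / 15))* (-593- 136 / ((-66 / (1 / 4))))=-1094912 / 297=-3686.57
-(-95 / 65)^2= -361 / 169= -2.14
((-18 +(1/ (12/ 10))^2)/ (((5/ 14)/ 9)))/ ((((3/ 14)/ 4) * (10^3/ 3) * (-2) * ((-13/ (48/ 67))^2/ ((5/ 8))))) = 2197944/ 94830125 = 0.02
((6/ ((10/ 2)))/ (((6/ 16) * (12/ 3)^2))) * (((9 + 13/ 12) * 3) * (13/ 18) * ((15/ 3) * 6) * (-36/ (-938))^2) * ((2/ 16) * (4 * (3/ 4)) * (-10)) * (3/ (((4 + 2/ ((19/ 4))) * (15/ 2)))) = -806949/ 12317816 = -0.07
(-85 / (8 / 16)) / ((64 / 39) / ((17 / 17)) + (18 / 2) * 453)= -6630 / 159067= -0.04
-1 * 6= -6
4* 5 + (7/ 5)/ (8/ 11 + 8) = 9677/ 480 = 20.16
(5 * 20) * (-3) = -300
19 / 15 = 1.27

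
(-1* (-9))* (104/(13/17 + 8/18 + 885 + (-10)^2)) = 71604/75445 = 0.95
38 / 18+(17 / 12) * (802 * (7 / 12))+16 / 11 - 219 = 39365 / 88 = 447.33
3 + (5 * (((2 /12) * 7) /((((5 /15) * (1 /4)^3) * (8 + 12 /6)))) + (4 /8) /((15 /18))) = 578 /5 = 115.60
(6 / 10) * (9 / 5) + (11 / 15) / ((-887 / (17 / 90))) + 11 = 14465009 / 1197450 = 12.08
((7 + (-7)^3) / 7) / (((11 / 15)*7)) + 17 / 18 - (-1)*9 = 823 / 1386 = 0.59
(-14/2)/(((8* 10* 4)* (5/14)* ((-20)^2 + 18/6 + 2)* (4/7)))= -343/1296000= -0.00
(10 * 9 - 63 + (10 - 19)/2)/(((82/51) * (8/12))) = 20.99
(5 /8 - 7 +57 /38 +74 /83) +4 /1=11 /664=0.02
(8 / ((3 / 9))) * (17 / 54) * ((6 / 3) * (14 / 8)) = 238 / 9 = 26.44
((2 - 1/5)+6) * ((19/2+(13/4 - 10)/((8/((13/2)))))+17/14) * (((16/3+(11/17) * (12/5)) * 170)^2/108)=1956696313/3780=517644.53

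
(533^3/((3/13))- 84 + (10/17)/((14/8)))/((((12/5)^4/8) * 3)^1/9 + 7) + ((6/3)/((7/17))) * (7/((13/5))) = 146403673939945/1870323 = 78277214.12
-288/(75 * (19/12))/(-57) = 384/9025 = 0.04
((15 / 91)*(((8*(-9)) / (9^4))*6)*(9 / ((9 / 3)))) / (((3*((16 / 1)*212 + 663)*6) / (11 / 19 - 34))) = 5080 / 340739217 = 0.00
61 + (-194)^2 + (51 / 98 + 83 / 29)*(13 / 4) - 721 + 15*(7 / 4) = 420766547 / 11368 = 37013.24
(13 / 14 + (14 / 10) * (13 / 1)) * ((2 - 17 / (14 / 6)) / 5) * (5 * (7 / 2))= -49543 / 140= -353.88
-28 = -28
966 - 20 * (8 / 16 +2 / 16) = 1907 / 2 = 953.50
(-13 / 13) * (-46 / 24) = 23 / 12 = 1.92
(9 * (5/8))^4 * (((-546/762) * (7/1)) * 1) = -2612098125/520192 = -5021.41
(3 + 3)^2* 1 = 36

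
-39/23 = -1.70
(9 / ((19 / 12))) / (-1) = -5.68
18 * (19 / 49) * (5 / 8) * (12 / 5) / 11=513 / 539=0.95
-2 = -2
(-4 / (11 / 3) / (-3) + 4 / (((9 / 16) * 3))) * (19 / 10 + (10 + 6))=72674 / 1485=48.94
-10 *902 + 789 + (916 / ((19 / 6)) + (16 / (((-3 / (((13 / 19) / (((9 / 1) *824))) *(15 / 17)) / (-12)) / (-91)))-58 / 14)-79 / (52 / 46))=-145613961029 / 18164874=-8016.24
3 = 3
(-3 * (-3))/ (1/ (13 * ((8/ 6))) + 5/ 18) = 4212/ 157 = 26.83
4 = 4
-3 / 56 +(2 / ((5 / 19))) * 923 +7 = 1966089 / 280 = 7021.75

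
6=6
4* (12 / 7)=48 / 7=6.86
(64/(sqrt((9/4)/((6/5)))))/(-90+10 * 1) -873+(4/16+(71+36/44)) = -35241/44 -8 * sqrt(30)/75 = -801.52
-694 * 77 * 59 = -3152842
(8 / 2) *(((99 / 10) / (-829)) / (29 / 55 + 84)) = -2178 / 3854021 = -0.00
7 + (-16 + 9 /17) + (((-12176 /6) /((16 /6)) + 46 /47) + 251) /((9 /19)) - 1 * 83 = -8385217 /7191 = -1166.07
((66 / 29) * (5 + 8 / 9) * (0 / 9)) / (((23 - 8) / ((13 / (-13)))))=0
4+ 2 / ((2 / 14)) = 18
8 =8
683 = 683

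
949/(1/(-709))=-672841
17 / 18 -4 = -55 / 18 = -3.06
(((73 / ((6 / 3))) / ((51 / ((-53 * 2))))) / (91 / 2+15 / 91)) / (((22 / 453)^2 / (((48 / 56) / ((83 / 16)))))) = -165142353168 / 1418945341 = -116.38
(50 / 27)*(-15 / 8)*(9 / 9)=-125 / 36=-3.47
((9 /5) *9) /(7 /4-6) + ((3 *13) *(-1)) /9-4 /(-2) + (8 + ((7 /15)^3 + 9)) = 628631 /57375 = 10.96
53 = 53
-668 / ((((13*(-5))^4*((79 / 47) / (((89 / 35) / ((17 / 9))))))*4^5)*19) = -6287049 / 4081229807200000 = -0.00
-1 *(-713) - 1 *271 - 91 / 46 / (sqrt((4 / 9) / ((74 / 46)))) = 442 - 273 *sqrt(851) / 2116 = 438.24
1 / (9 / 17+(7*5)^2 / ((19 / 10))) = 323 / 208421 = 0.00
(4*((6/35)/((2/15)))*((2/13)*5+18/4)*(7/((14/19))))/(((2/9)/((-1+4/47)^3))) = -16763494401/18895786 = -887.16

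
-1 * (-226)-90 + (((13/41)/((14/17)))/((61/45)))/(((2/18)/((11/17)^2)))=81589433/595238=137.07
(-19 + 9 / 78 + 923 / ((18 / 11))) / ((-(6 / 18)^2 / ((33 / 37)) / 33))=-69461865 / 481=-144411.36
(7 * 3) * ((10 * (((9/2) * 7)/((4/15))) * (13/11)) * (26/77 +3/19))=133599375/9196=14527.99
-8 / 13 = -0.62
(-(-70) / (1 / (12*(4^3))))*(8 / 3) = 143360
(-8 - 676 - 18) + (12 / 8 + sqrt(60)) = -1401 / 2 + 2* sqrt(15) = -692.75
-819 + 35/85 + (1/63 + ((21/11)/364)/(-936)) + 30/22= -52065715045/63711648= -817.21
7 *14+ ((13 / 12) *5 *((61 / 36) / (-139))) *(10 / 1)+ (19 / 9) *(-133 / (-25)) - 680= -428914753 / 750600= -571.43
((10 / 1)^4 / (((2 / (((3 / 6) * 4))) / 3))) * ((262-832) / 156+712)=276255000 / 13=21250384.62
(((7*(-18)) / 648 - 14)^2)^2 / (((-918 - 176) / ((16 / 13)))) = -68184176641 / 1492968672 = -45.67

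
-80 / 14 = -40 / 7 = -5.71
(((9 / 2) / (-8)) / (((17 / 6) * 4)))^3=-19683 / 160989184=-0.00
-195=-195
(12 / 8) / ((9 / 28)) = 14 / 3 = 4.67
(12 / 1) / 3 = 4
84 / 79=1.06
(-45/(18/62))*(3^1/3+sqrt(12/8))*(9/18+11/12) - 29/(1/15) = -7855/12 - 2635*sqrt(6)/24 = -923.52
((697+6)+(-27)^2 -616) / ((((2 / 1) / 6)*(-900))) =-68 / 25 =-2.72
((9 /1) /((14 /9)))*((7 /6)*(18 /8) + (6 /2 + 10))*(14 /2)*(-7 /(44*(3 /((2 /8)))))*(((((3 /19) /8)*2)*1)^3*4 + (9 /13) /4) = -5841871875 /4017508352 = -1.45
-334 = -334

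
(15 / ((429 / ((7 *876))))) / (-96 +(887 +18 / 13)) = 30660 / 113311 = 0.27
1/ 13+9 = 118/ 13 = 9.08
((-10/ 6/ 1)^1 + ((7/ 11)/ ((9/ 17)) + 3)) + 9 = 1142/ 99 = 11.54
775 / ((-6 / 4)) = -1550 / 3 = -516.67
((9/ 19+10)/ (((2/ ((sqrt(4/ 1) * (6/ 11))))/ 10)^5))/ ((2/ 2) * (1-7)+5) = -154742400000/ 3059969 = -50569.92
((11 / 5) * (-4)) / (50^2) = -11 / 3125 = -0.00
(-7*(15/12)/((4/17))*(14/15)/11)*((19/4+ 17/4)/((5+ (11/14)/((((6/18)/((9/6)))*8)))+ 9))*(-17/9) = 396508/106755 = 3.71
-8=-8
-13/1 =-13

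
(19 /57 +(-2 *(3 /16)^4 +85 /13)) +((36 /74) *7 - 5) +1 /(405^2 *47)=5.27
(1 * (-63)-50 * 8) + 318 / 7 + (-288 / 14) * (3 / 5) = -15047 / 35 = -429.91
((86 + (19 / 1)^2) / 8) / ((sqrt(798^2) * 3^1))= 149 / 6384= 0.02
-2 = -2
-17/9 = -1.89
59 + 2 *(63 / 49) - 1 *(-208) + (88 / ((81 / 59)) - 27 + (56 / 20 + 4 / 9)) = 878608 / 2835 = 309.91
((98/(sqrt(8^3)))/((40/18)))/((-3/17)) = -2499 *sqrt(2)/320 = -11.04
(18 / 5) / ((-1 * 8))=-9 / 20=-0.45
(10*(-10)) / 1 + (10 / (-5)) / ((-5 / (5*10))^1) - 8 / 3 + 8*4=-152 / 3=-50.67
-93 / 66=-31 / 22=-1.41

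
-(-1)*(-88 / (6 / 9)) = -132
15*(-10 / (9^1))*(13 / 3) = -72.22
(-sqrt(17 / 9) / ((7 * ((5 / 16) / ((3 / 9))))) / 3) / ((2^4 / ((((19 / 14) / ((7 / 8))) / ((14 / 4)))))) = -152 * sqrt(17) / 324135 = -0.00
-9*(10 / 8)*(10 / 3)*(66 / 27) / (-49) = 275 / 147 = 1.87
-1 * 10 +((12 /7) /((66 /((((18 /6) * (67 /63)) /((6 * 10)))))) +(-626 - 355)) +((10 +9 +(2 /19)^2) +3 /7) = -17014047503 /17512110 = -971.56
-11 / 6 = -1.83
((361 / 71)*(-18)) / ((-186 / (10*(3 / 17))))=32490 / 37417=0.87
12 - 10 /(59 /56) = 148 /59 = 2.51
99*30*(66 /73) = 196020 /73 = 2685.21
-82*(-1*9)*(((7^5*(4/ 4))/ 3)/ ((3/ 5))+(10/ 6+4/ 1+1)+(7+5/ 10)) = 6901325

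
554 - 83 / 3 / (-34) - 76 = 48839 / 102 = 478.81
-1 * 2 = -2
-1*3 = -3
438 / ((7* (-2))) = -219 / 7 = -31.29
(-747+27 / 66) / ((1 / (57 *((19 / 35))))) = -23101.66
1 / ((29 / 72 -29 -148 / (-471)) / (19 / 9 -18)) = 179608 / 319711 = 0.56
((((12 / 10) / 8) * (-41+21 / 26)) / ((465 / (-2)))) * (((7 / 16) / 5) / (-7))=-209 / 644800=-0.00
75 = 75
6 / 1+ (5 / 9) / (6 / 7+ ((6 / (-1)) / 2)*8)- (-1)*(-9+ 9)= 8713 / 1458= 5.98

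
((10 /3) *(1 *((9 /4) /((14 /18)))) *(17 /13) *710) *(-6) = -4888350 /91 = -53718.13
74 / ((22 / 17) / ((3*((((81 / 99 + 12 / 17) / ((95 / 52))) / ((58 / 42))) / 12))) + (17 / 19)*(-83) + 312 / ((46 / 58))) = 26484822 / 117283787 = 0.23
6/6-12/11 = -1/11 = -0.09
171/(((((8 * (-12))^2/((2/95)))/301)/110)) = 3311/256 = 12.93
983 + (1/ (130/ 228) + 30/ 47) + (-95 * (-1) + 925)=6126473/ 3055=2005.39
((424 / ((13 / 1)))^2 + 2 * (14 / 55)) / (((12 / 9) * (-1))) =-7419309 / 9295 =-798.20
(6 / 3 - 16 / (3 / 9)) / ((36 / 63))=-161 / 2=-80.50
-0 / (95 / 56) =0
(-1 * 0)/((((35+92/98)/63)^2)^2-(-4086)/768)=0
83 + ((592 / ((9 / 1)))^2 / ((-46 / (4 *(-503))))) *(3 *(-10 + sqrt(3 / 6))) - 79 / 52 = -183332096503 / 32292 + 176283392 *sqrt(2) / 621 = -5275869.37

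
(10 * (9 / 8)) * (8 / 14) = 45 / 7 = 6.43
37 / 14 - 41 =-38.36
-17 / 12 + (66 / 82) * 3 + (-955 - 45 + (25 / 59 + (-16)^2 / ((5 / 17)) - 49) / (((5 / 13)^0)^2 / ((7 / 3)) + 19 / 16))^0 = 983 / 492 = 2.00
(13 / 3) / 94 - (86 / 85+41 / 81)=-952559 / 647190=-1.47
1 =1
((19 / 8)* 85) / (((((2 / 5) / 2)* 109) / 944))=8741.74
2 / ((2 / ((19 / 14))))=19 / 14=1.36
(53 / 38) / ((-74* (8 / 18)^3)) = -38637 / 179968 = -0.21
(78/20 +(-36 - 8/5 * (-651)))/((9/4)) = 1346/3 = 448.67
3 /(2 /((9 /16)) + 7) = 27 /95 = 0.28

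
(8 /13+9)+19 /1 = 28.62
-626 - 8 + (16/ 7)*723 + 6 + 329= 9475/ 7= 1353.57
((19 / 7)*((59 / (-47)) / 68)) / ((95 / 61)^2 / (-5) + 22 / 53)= 0.72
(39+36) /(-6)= -25 /2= -12.50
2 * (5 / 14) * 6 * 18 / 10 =7.71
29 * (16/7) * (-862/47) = -399968/329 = -1215.71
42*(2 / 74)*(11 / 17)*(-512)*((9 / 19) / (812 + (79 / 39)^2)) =-3238050816 / 14834692643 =-0.22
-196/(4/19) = -931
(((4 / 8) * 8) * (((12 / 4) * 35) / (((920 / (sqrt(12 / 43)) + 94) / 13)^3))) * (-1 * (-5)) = 0.00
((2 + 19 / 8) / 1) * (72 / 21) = 15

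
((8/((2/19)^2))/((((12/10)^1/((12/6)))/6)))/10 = 722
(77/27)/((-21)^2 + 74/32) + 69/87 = 4440481/5553819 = 0.80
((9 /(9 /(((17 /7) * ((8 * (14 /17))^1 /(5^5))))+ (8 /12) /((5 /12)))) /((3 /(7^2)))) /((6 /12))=23520 /140753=0.17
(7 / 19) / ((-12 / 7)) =-49 / 228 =-0.21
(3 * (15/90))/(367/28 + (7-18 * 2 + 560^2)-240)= 14/8773635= 0.00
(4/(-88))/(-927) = 1/20394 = 0.00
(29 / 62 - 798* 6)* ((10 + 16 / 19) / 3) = -30573181 / 1767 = -17302.31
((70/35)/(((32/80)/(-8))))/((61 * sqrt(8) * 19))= -10 * sqrt(2)/1159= -0.01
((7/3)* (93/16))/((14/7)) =217/32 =6.78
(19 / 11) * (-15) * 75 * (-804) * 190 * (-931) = -3039943095000 / 11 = -276358463181.82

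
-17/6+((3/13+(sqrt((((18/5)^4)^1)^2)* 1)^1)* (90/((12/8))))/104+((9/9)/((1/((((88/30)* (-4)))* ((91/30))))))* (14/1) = -76824727/190125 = -404.07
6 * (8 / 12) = 4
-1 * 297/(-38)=297/38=7.82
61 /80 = 0.76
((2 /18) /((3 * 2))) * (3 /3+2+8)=0.20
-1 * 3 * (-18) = 54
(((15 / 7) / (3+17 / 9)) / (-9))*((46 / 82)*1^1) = -345 / 12628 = -0.03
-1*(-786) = 786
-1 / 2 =-0.50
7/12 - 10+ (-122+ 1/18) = -4729/36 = -131.36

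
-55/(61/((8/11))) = -40/61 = -0.66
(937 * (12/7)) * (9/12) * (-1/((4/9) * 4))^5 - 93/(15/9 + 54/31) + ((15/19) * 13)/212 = -222773255816379/2343077675008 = -95.08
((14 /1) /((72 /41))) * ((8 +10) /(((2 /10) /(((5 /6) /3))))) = 7175 /36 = 199.31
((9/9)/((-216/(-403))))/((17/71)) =28613/3672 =7.79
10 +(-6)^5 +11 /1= -7755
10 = 10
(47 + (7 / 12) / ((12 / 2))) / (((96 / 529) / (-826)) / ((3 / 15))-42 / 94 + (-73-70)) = -0.33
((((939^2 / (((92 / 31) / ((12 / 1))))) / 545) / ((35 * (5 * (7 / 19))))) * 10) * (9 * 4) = 112176072504 / 3071075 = 36526.65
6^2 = 36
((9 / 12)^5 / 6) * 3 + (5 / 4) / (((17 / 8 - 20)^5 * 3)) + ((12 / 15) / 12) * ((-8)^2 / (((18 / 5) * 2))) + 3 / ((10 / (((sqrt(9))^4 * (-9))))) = -3603943714925389333 / 16532704680560640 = -217.99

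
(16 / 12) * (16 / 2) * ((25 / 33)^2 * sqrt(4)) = 40000 / 3267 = 12.24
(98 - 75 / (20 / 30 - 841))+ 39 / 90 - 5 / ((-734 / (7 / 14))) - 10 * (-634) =357418158917 / 55512420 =6438.53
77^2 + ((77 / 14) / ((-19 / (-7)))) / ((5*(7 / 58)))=563574 / 95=5932.36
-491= -491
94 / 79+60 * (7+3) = 47494 / 79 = 601.19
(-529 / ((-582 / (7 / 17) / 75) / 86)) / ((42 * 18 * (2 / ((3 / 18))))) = 568675 / 2137104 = 0.27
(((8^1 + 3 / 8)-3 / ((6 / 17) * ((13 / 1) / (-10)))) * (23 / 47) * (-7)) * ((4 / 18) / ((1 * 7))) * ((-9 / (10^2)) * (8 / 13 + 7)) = 75141 / 67600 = 1.11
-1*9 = -9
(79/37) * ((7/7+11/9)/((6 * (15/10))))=0.53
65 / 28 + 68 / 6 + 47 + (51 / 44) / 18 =37403 / 616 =60.72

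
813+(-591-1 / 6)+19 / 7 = 9431 / 42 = 224.55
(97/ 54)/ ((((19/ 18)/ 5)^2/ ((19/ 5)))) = 153.16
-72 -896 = -968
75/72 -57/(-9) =59/8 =7.38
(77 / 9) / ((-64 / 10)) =-385 / 288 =-1.34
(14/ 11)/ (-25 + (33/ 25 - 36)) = -175/ 8206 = -0.02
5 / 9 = 0.56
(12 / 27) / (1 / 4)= 16 / 9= 1.78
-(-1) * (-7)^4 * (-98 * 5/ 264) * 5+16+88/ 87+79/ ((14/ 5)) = -198618935/ 8932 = -22236.78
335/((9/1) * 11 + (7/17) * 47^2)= 5695/17146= 0.33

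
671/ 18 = 37.28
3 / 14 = 0.21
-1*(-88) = 88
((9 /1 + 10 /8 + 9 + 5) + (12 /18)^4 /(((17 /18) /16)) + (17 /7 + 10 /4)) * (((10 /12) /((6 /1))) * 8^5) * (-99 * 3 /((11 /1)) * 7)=-1426810880 /51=-27976683.92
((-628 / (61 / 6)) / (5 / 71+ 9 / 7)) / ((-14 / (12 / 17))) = 802584 / 349469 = 2.30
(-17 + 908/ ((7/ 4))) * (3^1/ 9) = 1171/ 7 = 167.29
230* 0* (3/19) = 0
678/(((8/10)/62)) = 52545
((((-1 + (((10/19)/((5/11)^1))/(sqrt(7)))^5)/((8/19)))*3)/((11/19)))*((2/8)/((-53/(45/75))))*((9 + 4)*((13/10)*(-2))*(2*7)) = -3843567/233200 + 44537922*sqrt(7)/445320575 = -16.22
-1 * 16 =-16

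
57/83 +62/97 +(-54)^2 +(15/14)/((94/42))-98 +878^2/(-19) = -542854172393/14379086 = -37753.04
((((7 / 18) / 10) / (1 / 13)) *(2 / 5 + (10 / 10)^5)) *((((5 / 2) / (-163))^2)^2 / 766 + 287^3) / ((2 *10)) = 43427320884576632406767 / 51909927256896000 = 836589.90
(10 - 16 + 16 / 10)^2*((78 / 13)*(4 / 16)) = 726 / 25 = 29.04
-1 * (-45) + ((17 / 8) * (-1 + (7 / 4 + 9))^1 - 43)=727 / 32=22.72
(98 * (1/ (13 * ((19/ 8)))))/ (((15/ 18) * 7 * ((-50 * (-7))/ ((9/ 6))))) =72/ 30875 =0.00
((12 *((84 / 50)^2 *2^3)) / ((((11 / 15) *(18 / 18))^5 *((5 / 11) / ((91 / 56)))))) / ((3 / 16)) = 356638464 / 14641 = 24358.89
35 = 35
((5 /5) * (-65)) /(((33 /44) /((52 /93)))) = -13520 /279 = -48.46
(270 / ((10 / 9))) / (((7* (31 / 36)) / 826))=33298.84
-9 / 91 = -0.10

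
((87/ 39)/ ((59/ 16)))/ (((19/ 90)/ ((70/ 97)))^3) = 116021808000000/ 4801438490069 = 24.16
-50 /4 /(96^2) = -25 /18432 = -0.00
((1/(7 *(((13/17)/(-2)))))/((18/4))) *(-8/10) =0.07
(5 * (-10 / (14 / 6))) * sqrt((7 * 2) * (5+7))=-300 * sqrt(42) / 7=-277.75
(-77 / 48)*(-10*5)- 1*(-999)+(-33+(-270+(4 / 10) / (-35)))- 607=710627 / 4200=169.20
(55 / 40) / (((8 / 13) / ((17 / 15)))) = 2431 / 960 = 2.53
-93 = -93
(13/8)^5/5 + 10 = 12.27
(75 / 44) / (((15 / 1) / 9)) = 45 / 44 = 1.02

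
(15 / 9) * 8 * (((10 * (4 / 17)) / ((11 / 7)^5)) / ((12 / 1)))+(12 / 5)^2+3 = 5564405857 / 616020075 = 9.03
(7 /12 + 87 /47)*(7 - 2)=6865 /564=12.17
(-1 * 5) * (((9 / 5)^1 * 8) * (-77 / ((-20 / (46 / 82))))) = -31878 / 205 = -155.50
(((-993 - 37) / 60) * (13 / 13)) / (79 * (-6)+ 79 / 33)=1133 / 31126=0.04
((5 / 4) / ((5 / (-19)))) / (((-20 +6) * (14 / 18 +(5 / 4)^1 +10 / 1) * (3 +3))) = 57 / 12124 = 0.00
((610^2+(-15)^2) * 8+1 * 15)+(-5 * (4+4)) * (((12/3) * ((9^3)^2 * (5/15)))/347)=1005235885/347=2896933.39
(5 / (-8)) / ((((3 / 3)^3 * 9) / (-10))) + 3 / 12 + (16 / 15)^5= 3531527 / 1518750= 2.33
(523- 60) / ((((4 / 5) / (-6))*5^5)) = -1389 / 1250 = -1.11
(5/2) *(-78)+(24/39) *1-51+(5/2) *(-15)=-282.88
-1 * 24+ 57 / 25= -543 / 25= -21.72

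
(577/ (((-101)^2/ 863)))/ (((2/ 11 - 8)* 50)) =-0.12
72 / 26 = 36 / 13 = 2.77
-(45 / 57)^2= -225 / 361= -0.62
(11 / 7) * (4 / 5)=44 / 35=1.26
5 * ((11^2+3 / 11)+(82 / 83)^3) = 611.19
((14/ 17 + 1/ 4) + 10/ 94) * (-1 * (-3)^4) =-305451/ 3196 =-95.57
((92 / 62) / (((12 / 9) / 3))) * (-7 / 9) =-161 / 62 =-2.60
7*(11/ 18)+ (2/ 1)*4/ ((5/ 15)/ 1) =509/ 18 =28.28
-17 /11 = -1.55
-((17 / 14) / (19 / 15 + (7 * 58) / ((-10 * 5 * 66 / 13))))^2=-21855625 / 1640961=-13.32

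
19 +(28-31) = 16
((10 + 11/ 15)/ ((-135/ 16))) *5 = -2576/ 405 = -6.36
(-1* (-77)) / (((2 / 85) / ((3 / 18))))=6545 / 12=545.42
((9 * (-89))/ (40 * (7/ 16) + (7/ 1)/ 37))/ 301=-59274/ 394009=-0.15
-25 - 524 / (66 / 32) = -9209 / 33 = -279.06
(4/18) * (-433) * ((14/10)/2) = -3031/45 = -67.36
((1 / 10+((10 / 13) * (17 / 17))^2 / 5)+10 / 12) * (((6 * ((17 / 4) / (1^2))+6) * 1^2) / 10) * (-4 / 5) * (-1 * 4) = 223944 / 21125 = 10.60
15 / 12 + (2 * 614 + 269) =5993 / 4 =1498.25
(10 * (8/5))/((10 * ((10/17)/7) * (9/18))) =952/25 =38.08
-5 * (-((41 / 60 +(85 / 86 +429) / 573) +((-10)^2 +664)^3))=219752158874843 / 98556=2229718727.17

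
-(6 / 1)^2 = -36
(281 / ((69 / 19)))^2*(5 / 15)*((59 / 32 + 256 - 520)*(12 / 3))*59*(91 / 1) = -1283877063002261 / 114264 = -11236059152.51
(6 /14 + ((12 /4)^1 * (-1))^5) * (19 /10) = -16131 /35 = -460.89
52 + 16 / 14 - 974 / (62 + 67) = 41170 / 903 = 45.59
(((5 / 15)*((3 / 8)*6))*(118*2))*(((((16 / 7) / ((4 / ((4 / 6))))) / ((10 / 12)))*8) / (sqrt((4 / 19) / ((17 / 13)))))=11328*sqrt(4199) / 455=1613.30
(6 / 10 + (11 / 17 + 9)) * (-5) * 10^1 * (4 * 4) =-139360 / 17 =-8197.65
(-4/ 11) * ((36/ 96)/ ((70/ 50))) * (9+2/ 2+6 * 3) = -30/ 11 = -2.73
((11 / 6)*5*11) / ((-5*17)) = -1.19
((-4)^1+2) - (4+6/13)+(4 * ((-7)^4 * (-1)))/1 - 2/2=-124949/13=-9611.46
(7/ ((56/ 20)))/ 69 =5/ 138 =0.04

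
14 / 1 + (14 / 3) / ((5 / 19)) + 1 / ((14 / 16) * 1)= 3452 / 105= 32.88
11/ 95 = 0.12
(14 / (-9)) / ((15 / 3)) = -14 / 45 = -0.31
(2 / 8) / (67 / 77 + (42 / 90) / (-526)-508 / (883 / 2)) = -268224495 / 301892254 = -0.89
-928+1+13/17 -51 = -16613/17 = -977.24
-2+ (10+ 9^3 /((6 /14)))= 1709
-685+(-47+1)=-731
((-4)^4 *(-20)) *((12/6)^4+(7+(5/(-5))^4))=-122880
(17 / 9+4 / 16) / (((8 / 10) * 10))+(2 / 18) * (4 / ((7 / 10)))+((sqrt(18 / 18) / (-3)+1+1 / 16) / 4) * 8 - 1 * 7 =-9353 / 2016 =-4.64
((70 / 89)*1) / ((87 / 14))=980 / 7743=0.13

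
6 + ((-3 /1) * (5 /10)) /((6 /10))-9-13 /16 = -101 /16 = -6.31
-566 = -566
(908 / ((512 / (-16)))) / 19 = -227 / 152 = -1.49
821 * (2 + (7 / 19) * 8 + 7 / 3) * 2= 681430 / 57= 11954.91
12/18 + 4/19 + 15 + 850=49355/57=865.88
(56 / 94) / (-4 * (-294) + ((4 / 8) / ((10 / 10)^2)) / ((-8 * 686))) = 307328 / 606665425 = 0.00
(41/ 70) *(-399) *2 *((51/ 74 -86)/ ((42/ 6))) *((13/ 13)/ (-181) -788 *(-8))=35909599.50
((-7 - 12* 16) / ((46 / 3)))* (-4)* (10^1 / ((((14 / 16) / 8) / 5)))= 3820800 / 161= 23731.68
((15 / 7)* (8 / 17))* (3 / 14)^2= 270 / 5831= 0.05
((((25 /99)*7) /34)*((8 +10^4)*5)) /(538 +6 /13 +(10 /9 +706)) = 14230125 /6812971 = 2.09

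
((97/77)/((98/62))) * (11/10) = 3007/3430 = 0.88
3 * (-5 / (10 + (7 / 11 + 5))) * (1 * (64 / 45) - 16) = 1804 / 129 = 13.98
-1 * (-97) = 97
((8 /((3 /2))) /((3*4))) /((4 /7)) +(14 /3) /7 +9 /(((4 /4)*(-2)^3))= 23 /72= 0.32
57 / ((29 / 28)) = 55.03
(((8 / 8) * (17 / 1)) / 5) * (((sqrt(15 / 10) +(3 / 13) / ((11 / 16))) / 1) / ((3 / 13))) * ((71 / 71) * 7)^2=13328 / 55 +10829 * sqrt(6) / 30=1126.51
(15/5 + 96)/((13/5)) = 495/13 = 38.08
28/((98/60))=120/7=17.14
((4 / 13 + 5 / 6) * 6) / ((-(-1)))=89 / 13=6.85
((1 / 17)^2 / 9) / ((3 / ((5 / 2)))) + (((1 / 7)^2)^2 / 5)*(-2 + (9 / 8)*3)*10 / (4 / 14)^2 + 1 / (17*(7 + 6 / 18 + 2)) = 0.02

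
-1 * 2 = -2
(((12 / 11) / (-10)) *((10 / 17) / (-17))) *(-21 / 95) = -252 / 302005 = -0.00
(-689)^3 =-327082769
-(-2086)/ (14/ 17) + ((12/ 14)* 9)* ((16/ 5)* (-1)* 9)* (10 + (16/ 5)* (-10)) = 259727/ 35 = 7420.77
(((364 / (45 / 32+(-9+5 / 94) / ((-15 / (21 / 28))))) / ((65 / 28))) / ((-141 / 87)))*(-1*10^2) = 5219.54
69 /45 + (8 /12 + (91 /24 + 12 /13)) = 10787 /1560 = 6.91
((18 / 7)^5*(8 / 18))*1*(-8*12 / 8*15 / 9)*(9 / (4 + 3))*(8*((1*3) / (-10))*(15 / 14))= 2720977920 / 823543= 3303.99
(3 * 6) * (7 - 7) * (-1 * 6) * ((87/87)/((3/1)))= 0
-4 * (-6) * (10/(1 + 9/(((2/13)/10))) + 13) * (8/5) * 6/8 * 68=37346688/1465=25492.62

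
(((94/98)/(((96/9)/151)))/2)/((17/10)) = 106455/26656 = 3.99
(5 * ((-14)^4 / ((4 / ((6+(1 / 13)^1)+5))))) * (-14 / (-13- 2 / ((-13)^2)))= 572309.30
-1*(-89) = 89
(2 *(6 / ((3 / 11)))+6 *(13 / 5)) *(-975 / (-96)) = 9685 / 16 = 605.31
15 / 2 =7.50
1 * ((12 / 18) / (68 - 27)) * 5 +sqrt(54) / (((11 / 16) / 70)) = 10 / 123 +3360 * sqrt(6) / 11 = 748.29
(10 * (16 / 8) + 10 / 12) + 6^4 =7901 / 6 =1316.83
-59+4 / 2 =-57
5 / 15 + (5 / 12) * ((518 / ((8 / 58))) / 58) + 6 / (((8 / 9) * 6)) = 455 / 16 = 28.44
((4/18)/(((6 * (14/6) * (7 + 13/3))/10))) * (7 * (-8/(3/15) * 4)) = -800/51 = -15.69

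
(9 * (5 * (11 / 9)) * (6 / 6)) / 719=0.08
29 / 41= 0.71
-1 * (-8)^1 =8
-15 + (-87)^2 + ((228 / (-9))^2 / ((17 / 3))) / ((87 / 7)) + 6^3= 34515922 / 4437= 7779.11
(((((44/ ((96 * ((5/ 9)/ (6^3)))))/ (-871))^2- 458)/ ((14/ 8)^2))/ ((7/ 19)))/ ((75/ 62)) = -163707047684512/ 487900993125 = -335.53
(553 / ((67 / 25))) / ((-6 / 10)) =-69125 / 201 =-343.91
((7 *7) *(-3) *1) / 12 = -49 / 4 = -12.25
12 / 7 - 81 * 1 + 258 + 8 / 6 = 3781 / 21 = 180.05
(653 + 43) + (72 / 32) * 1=2793 / 4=698.25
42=42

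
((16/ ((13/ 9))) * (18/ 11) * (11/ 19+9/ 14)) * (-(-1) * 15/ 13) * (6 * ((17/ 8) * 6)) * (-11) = -37179000/ 1729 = -21503.18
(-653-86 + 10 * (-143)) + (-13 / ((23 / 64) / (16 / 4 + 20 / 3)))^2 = 146715.14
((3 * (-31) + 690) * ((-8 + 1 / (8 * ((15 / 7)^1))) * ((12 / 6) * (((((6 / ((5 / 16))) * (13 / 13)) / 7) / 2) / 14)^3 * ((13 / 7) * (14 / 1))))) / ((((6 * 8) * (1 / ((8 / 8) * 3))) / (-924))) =140587596864 / 10504375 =13383.72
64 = 64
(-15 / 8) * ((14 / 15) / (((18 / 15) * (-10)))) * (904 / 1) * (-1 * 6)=-791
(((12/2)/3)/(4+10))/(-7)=-1/49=-0.02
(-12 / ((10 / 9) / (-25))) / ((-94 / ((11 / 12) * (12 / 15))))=-99 / 47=-2.11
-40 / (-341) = 40 / 341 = 0.12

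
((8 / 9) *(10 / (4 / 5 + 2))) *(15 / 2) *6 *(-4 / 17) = -4000 / 119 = -33.61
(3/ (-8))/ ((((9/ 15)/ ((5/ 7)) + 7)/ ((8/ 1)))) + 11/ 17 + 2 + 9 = 37533/ 3332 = 11.26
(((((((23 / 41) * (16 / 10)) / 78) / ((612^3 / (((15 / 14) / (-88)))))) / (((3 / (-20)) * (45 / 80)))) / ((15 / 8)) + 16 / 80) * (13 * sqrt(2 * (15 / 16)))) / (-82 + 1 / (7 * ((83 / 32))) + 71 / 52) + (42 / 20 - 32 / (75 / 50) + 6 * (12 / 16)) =-221 / 15 - 12846910253568313 * sqrt(30) / 1592612449331902515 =-14.78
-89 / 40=-2.22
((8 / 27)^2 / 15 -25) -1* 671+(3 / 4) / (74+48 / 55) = -125361580237 / 180121320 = -695.98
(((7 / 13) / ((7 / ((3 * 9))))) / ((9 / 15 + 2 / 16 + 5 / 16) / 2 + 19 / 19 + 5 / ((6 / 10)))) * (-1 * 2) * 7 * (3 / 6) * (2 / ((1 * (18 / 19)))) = -191520 / 61477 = -3.12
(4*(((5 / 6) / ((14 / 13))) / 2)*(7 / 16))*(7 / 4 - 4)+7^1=701 / 128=5.48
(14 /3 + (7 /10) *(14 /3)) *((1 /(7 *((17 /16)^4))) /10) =32768 /368475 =0.09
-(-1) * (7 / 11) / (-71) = -0.01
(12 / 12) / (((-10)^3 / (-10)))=1 / 100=0.01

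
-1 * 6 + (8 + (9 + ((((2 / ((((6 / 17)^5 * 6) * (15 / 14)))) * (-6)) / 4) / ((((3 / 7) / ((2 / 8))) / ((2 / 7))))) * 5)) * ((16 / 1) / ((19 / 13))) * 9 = -98384867 / 18468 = -5327.32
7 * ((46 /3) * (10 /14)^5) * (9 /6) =71875 /2401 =29.94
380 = 380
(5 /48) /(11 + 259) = 1 /2592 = 0.00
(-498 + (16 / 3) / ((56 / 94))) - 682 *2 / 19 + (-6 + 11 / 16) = -3614299 / 6384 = -566.15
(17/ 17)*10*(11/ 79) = 110/ 79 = 1.39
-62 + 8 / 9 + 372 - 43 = 2411 / 9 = 267.89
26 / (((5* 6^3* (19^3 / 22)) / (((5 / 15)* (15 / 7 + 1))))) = 1573 / 19445265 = 0.00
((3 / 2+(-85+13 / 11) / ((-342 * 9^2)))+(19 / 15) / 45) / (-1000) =-11664559 / 7618050000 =-0.00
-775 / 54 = -14.35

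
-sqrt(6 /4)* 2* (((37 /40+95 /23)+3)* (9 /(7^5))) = -0.01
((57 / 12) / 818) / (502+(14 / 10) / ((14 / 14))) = 95 / 8235624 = 0.00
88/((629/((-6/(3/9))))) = -1584/629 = -2.52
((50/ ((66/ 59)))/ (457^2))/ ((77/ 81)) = 39825/ 176895103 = 0.00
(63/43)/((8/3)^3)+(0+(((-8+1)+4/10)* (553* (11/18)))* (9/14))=-157829703/110080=-1433.77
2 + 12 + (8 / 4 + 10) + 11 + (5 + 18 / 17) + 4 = 800 / 17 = 47.06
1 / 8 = 0.12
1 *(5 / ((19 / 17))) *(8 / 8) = 85 / 19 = 4.47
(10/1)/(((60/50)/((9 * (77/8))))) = 721.88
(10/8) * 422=1055/2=527.50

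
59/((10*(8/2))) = 59/40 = 1.48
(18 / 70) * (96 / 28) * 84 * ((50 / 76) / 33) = 2160 / 1463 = 1.48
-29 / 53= -0.55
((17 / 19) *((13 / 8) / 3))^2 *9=48841 / 23104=2.11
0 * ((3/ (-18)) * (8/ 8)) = 0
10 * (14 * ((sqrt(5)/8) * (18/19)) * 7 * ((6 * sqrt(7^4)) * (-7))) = -4537890 * sqrt(5)/19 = -534054.24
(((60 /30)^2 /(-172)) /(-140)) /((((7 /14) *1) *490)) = 0.00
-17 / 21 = -0.81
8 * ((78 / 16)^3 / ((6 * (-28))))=-19773 / 3584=-5.52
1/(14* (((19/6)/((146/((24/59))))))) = 4307/532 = 8.10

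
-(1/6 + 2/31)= -0.23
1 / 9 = 0.11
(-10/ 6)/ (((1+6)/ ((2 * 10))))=-4.76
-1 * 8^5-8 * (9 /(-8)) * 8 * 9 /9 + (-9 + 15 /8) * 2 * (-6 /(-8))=-523307 /16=-32706.69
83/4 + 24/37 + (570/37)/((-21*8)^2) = 3724487/174048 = 21.40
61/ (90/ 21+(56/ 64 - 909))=-3416/ 50615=-0.07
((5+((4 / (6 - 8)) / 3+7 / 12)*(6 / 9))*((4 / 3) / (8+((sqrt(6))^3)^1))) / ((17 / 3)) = 0.05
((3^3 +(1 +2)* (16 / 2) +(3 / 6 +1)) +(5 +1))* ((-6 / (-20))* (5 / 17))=351 / 68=5.16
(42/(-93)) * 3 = -42/31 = -1.35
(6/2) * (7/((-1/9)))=-189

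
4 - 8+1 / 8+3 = -7 / 8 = -0.88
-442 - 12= -454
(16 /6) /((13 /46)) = 368 /39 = 9.44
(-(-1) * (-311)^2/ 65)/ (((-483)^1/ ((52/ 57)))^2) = 20117968/ 3789779805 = 0.01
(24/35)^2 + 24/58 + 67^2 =4489.88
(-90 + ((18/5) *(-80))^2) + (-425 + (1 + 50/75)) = 247292/3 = 82430.67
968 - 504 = 464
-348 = -348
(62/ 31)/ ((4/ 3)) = 3/ 2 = 1.50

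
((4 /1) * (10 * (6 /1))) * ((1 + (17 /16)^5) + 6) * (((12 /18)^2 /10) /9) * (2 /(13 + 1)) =973321 /688128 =1.41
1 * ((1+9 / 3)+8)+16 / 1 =28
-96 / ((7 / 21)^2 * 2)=-432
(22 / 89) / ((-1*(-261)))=22 / 23229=0.00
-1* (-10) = 10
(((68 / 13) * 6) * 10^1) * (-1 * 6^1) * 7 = -171360 / 13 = -13181.54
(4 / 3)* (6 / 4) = 2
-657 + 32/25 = -16393/25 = -655.72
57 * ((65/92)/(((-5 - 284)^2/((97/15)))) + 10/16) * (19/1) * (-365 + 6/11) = -41705760848483/169046504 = -246711.76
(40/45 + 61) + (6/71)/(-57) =751375/12141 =61.89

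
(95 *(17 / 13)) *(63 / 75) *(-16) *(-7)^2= -5317872 / 65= -81813.42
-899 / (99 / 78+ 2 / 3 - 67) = 2418 / 175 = 13.82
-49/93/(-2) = 49/186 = 0.26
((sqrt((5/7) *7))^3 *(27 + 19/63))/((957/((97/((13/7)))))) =834200 *sqrt(5)/111969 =16.66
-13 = -13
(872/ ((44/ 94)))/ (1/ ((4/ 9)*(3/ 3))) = 81968/ 99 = 827.96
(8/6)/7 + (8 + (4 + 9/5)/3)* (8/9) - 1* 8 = 964/945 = 1.02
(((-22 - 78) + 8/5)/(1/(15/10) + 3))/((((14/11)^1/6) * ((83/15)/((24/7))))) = -318816/4067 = -78.39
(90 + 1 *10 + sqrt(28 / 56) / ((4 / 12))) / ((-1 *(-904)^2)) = -25 / 204304-3 *sqrt(2) / 1634432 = -0.00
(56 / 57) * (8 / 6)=224 / 171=1.31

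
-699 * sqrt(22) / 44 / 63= -233 * sqrt(22) / 924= -1.18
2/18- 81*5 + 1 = -3635/9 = -403.89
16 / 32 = 0.50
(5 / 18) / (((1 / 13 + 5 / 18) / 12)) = 9.40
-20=-20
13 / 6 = 2.17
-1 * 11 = -11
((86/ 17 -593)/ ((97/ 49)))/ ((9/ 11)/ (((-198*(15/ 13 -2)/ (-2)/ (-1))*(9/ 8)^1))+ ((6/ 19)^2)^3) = -276007605325427745/ 8989793685352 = -30702.33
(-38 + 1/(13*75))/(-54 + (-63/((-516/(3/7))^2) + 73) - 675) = 7672403312/132453493575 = 0.06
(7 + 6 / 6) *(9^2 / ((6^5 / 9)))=0.75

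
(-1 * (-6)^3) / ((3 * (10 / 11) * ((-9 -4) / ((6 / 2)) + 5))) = 594 / 5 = 118.80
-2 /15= -0.13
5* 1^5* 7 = 35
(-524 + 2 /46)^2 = 145226601 /529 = 274530.44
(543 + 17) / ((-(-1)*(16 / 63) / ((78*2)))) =343980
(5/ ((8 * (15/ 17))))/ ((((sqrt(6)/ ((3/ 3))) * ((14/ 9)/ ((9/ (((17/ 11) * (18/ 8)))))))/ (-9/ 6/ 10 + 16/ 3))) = 3421 * sqrt(6)/ 3360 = 2.49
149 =149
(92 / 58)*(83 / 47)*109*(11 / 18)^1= 2288891 / 12267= 186.59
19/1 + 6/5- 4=81/5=16.20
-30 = -30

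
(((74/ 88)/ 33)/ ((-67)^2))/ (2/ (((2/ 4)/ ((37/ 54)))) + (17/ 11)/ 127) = 42291/ 20509468892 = 0.00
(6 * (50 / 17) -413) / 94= -143 / 34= -4.21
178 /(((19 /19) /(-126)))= -22428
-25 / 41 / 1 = -25 / 41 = -0.61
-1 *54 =-54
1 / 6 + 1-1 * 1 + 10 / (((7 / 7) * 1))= 10.17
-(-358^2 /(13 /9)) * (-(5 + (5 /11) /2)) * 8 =-530598960 /143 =-3710482.24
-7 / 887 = -0.01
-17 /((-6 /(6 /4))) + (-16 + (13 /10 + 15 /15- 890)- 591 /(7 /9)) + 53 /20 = -57983 /35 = -1656.66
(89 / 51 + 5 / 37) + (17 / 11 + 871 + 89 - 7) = 19852528 / 20757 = 956.43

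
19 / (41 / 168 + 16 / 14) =3192 / 233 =13.70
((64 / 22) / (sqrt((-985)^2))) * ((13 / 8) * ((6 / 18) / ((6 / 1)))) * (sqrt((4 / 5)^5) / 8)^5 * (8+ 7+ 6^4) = 11634688 * sqrt(5) / 39678955078125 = 0.00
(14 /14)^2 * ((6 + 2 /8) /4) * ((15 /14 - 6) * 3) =-5175 /224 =-23.10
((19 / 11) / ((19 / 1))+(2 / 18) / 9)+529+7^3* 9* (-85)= -233322514 / 891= -261865.90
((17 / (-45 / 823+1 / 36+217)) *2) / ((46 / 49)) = 24680124 / 147855017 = 0.17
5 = 5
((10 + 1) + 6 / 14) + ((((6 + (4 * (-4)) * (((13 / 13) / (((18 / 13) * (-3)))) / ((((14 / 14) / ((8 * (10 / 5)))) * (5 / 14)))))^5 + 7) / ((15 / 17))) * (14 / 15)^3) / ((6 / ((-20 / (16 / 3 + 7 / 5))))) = -5316022680597642747630483872 / 64196785716328125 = -82808237535.26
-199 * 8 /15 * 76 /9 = -120992 /135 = -896.24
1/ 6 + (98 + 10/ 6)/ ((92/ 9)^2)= 1237/ 1104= 1.12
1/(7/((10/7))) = 10/49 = 0.20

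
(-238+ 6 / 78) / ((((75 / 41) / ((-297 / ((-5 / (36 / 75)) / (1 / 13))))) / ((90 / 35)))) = -2711769192 / 3696875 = -733.53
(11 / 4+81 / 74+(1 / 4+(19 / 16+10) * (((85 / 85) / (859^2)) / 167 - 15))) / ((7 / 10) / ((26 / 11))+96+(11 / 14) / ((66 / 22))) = -4075616811747390 / 2403730039279693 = -1.70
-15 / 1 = -15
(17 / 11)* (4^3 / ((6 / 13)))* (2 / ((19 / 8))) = 113152 / 627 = 180.47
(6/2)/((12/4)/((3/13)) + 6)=3/19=0.16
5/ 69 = 0.07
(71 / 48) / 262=71 / 12576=0.01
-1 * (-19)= 19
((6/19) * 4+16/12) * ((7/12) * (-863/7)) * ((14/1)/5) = -447034/855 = -522.85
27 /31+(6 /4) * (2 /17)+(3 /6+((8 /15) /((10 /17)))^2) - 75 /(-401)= 2.56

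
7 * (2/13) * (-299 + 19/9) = -37408/117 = -319.73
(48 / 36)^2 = 16 / 9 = 1.78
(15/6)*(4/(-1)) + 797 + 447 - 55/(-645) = 1234.09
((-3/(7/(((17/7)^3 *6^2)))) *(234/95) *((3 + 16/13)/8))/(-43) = 13132449/1961617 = 6.69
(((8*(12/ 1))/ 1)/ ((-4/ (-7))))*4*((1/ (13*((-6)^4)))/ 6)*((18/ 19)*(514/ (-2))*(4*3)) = -19.42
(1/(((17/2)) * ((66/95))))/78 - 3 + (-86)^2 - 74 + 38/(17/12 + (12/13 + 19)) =1066421239537/145670382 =7320.78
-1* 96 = -96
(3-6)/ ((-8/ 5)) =15/ 8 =1.88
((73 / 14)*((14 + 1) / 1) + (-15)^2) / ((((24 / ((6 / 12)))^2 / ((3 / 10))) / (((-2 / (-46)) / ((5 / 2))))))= 283 / 412160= 0.00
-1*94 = -94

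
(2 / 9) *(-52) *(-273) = 9464 / 3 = 3154.67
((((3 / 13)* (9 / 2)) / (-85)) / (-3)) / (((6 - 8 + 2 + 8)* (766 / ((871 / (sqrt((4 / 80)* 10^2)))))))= 603* sqrt(5) / 5208800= 0.00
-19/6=-3.17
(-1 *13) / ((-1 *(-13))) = -1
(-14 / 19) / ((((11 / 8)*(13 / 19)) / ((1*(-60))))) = 6720 / 143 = 46.99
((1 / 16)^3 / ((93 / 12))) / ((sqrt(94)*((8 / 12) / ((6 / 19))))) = 9*sqrt(94) / 56694784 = 0.00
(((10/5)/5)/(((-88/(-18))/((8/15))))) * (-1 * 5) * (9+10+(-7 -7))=-1.09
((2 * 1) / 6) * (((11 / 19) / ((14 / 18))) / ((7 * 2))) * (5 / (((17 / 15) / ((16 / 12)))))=1650 / 15827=0.10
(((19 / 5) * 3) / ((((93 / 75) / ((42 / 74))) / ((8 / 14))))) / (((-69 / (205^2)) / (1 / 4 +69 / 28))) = -910261500 / 184667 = -4929.21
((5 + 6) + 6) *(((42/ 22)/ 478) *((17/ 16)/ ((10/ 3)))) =0.02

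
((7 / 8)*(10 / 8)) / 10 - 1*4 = -249 / 64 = -3.89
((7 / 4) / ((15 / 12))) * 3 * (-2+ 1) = -21 / 5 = -4.20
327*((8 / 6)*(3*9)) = 11772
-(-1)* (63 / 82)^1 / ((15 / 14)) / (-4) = -147 / 820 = -0.18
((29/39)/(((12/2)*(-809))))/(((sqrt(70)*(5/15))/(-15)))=29*sqrt(70)/294476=0.00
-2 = -2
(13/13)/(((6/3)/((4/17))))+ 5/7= 99/119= 0.83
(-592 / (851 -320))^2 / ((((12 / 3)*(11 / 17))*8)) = 186184 / 3101571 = 0.06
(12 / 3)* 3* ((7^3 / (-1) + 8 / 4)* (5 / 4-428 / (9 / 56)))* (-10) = -326770070 / 3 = -108923356.67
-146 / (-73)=2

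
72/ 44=18/ 11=1.64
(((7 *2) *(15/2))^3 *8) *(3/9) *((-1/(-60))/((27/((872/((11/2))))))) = 29909600/99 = 302117.17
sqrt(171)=3* sqrt(19)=13.08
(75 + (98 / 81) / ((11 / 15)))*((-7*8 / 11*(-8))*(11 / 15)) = 2039744 / 891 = 2289.27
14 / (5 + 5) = 7 / 5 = 1.40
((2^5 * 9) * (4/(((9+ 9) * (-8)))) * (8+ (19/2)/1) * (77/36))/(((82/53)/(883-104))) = -2713865/18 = -150770.28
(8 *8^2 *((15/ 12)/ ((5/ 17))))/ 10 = 1088/ 5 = 217.60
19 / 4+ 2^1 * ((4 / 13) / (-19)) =4661 / 988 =4.72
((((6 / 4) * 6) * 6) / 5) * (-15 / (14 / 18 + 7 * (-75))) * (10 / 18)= 0.17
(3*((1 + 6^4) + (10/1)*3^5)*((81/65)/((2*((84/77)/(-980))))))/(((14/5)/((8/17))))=-1051823.48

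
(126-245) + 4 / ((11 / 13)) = -114.27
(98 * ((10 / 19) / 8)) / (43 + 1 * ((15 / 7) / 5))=1715 / 11552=0.15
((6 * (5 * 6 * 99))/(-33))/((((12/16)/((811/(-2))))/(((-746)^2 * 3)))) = 487441234080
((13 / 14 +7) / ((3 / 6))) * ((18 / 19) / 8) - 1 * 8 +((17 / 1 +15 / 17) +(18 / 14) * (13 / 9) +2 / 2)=132199 / 9044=14.62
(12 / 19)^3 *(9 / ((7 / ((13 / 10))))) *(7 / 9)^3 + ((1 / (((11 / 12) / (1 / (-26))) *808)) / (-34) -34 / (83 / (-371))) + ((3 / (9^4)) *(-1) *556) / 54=50239449273001435063 / 330154914549465720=152.17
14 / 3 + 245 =749 / 3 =249.67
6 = 6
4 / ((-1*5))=-4 / 5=-0.80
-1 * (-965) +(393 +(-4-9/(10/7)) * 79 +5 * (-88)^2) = 392643/10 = 39264.30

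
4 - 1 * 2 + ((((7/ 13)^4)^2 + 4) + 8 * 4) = 38.01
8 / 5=1.60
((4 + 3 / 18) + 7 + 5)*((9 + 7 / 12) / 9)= 11155 / 648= 17.21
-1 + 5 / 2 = 3 / 2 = 1.50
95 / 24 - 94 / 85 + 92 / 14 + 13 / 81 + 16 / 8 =11.58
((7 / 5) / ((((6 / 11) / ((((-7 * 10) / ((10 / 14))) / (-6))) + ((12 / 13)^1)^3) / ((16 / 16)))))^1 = 8289281 / 4854690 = 1.71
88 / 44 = 2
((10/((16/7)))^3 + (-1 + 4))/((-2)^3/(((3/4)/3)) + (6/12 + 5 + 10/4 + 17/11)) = -488521/126464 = -3.86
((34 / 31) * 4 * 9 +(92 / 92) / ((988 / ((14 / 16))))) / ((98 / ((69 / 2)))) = 667555197 / 48024704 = 13.90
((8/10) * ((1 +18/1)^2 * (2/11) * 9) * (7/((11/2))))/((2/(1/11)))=181944/6655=27.34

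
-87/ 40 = -2.18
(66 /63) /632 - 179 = -1187833 /6636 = -179.00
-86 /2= -43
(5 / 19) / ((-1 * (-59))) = 5 / 1121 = 0.00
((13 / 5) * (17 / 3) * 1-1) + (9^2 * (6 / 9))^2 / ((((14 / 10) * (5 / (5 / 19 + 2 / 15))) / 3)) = 1015922 / 1995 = 509.23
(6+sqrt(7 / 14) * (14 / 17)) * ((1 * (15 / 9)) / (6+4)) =7 * sqrt(2) / 102+1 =1.10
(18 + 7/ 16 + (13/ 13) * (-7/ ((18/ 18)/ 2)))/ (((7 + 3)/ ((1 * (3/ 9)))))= 71/ 480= 0.15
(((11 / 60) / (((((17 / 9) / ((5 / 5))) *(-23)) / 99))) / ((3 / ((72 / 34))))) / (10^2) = -9801 / 3323500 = -0.00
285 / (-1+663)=285 / 662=0.43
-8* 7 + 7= -49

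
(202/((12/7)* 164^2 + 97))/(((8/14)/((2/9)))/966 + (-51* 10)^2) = 1593578/94808203263993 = 0.00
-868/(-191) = 868/191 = 4.54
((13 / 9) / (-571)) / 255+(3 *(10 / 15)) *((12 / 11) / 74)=0.03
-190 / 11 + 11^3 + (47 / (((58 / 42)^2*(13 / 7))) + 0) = 159588762 / 120263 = 1327.00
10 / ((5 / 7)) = 14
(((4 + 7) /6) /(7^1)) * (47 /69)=517 /2898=0.18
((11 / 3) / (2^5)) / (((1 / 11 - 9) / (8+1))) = -363 / 3136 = -0.12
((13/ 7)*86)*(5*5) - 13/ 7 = 3991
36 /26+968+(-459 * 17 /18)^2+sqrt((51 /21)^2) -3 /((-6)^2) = 188893.98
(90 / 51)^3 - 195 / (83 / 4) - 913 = -373893367 / 407779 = -916.90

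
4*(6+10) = 64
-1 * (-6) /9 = 2 /3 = 0.67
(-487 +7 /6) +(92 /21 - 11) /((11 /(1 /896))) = -100555979 /206976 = -485.83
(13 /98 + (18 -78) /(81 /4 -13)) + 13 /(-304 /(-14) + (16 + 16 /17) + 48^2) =-3223658197 /396140696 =-8.14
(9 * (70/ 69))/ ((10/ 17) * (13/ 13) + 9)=3570/ 3749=0.95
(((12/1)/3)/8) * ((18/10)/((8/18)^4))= 59049/2560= 23.07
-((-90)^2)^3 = -531441000000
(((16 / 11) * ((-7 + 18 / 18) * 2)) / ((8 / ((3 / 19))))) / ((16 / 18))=-81 / 209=-0.39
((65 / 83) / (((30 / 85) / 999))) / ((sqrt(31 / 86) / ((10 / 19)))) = 1839825 * sqrt(2666) / 48887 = 1943.18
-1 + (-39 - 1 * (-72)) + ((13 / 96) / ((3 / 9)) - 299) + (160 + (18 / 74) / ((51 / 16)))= -2143983 / 20128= -106.52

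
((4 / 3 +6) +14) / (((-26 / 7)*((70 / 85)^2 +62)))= -32368 / 353223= -0.09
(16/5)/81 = 16/405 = 0.04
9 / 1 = 9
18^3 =5832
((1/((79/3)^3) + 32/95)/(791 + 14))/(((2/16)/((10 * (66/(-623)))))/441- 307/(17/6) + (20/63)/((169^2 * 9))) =-218449907537333472/56557804767627565419085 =-0.00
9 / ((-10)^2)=9 / 100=0.09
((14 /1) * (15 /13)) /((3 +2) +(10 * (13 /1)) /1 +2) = 210 /1781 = 0.12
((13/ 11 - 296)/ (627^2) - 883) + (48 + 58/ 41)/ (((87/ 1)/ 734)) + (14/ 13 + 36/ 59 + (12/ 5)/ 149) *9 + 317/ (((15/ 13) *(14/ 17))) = -1606468748080874143/ 13710965532834570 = -117.17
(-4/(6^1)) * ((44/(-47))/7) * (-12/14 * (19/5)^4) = -22936496/1439375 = -15.94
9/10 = 0.90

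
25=25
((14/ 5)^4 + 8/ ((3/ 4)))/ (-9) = -135248/ 16875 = -8.01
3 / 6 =1 / 2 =0.50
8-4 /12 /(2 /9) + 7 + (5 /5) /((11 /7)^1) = 311 /22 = 14.14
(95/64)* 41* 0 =0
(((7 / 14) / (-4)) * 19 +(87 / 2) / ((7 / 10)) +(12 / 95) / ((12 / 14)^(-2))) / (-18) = -2229211 / 670320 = -3.33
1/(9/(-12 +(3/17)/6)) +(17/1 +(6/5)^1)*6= 107.87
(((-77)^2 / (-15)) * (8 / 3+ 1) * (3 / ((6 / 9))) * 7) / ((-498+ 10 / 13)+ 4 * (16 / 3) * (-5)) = 17804787 / 235520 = 75.60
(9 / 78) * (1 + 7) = 12 / 13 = 0.92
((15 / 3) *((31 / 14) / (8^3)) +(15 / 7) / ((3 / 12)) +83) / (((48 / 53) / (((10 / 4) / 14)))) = 173982835 / 9633792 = 18.06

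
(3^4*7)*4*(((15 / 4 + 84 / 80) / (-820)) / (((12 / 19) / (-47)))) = 1012662 / 1025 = 987.96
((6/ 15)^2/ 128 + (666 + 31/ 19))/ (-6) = -3382673/ 30400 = -111.27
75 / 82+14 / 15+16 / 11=44683 / 13530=3.30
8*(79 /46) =316 /23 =13.74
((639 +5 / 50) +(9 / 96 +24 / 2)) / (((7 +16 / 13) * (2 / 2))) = 79.12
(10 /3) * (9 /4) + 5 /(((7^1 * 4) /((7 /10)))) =61 /8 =7.62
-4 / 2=-2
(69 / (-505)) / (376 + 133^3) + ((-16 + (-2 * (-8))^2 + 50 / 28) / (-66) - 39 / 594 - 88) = -302145375838513 / 3293888778180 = -91.73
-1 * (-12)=12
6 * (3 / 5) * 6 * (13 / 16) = 351 / 20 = 17.55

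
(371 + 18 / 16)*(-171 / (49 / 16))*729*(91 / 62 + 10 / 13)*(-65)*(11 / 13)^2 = 31139398722465 / 19747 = 1576917948.17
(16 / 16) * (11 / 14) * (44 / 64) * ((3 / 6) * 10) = 605 / 224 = 2.70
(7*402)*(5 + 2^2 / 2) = 19698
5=5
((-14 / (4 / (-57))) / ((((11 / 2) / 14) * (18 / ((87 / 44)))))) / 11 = 26999 / 5324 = 5.07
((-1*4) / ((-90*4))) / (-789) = -1 / 71010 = -0.00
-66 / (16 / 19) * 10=-3135 / 4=-783.75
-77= -77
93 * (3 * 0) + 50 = 50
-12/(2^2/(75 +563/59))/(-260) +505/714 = 4607749/2738190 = 1.68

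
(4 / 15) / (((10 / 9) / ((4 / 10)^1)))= 12 / 125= 0.10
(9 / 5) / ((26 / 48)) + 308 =20236 / 65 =311.32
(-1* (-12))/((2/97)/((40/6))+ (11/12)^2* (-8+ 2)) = -139680/58649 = -2.38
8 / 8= 1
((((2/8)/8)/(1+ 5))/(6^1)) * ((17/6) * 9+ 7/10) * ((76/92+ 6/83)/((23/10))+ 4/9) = 21613559/1138069440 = 0.02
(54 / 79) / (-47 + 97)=27 / 1975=0.01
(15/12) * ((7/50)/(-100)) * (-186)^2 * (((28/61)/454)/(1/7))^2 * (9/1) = -1308273687/47934852250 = -0.03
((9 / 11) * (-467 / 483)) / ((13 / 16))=-22416 / 23023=-0.97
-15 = -15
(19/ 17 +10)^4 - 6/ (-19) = 24244308105/ 1586899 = 15277.79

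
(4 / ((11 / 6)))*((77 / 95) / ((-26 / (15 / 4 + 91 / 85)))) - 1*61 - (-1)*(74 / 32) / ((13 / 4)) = -25452801 / 419900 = -60.62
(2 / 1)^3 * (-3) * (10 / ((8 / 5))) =-150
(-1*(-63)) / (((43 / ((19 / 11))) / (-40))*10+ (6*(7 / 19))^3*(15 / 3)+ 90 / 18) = 576156 / 482729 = 1.19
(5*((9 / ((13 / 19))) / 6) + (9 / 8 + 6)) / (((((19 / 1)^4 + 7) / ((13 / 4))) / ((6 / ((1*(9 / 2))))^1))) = 0.00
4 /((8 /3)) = 3 /2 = 1.50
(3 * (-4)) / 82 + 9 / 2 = 4.35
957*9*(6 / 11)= 4698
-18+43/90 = -1577/90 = -17.52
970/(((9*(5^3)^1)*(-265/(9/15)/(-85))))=0.17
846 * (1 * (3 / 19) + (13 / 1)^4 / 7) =459107280 / 133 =3451934.44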